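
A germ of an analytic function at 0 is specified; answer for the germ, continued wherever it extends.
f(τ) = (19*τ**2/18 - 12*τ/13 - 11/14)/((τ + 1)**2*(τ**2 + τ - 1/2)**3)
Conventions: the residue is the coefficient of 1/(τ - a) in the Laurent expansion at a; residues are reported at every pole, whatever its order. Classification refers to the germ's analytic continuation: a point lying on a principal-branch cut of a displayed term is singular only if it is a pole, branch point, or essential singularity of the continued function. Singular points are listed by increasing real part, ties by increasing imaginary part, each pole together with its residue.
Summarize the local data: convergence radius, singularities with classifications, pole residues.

Denominator factor (τ + 1)^2: pole of order 2 at -1, modulus 1.
Denominator factor (τ**2 + τ - 1/2)^3: discriminant 3, real irrational roots -1/2 + (1/2)*sqrt(3) and -1/2 - (1/2)*sqrt(3); poles of order 3, moduli -1/2 + (1/2)*sqrt(3) and 1/2 + (1/2)*sqrt(3).
The radius of convergence is the smallest modulus among the singular points: -1/2 + (1/2)*sqrt(3).
The factor τ**2 + τ - 1/2 splits as (τ - a)(τ - a') with a = -1/2 - (1/2)*sqrt(3), a' = -1/2 + (1/2)*sqrt(3). At the order-3 pole a set g(τ) = (τ - a)^3*f(τ) = [(19*τ**2/18 - 12*τ/13 - 11/14)/(τ + 1)**2] / (τ - a')^3.
Order-3 pole: residue = g''(a)/2; g''(-1/2 - (1/2)*sqrt(3)) = -66776/819 - (343030/7371)*sqrt(3), so the residue is -33388/819 - (171515/7371)*sqrt(3).
At the order-2 pole -1 set g(τ) = (τ - (-1))^2*f(τ) = (19*τ**2/18 - 12*τ/13 - 11/14)/(τ**2 + τ - 1/2)**3.
Order-2 pole: residue = g'(a); g'(-1) = 66776/819, so the residue is 66776/819.
The factor τ**2 + τ - 1/2 splits as (τ - a)(τ - a') with a = -1/2 + (1/2)*sqrt(3), a' = -1/2 - (1/2)*sqrt(3). At the order-3 pole a set g(τ) = (τ - a)^3*f(τ) = [(19*τ**2/18 - 12*τ/13 - 11/14)/(τ + 1)**2] / (τ - a')^3.
Order-3 pole: residue = g''(a)/2; g''(-1/2 + (1/2)*sqrt(3)) = -66776/819 + (343030/7371)*sqrt(3), so the residue is -33388/819 + (171515/7371)*sqrt(3).
List the singular points by increasing real part (a conjugate pair: the negative imaginary part first).

Radius of convergence at 0: -1/2 + (1/2)*sqrt(3).
At -1/2 - (1/2)*sqrt(3): a pole of order 3; residue -33388/819 - (171515/7371)*sqrt(3).
At -1: a pole of order 2; residue 66776/819.
At -1/2 + (1/2)*sqrt(3): a pole of order 3; residue -33388/819 + (171515/7371)*sqrt(3).


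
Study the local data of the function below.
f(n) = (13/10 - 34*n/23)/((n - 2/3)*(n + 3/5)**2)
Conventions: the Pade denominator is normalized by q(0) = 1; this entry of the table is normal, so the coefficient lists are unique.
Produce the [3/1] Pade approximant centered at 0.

Taylor coefficients needed (expand at 0): a_0 = -65/12, a_1 = 26645/1656, a_2 = -15285/368, a_3 = 5325745/59616, a_4 = -67618295/357696.
Write the denominator as Q(n) = 1 + q1*n. Requiring Q*f - P = O(n^5) with deg P <= 3 kills the coefficients of n^4..n^4 in Q*f:
  n^4: a_4 + q1*a_3 = 0, i.e. -67618295/357696 + (5325745/59616)*q1 = 0.
Solving this linear system: q1 = 13523659/6390894.
The numerator is Q*f truncated at degree 3: P0 = a_0 = -65/12; P1 = a_1 + q1*a_0 = 680252075/146990562; P2 = a_2 + q1*a_1 = -19810943125/2645830116; P3 = a_3 + q1*a_2 = 5722844375/3968745174.

The Pade approximant has numerator coefficients [-65/12, 680252075/146990562, -19810943125/2645830116, 5722844375/3968745174]; denominator coefficients [1, 13523659/6390894].


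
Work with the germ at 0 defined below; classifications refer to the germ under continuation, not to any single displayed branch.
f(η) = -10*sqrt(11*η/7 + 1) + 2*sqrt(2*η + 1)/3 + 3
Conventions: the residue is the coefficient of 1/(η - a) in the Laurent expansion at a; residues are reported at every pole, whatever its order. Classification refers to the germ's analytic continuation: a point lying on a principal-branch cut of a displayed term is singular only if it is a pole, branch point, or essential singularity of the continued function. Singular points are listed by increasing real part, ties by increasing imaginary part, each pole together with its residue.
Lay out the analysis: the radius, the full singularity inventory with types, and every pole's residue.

Branch term (2/3)*sqrt(1 - η/(-1/2)): its argument vanishes at η = -1/2, a square-root branch point, modulus 1/2.
Branch term (-10)*sqrt(1 - η/(-7/11)): its argument vanishes at η = -7/11, a square-root branch point, modulus 7/11.
The radius of convergence is the smallest modulus among the singular points: 1/2.
List the singular points by increasing real part (a conjugate pair: the negative imaginary part first).

Radius of convergence at 0: 1/2.
At -7/11: an algebraic (square-root) branch point.
At -1/2: an algebraic (square-root) branch point.


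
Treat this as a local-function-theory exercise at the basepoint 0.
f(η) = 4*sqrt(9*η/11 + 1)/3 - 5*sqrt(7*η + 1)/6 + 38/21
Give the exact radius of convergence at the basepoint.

The radius of convergence is 1/7.

Branch term (4/3)*sqrt(1 - η/(-11/9)): its argument vanishes at η = -11/9, a square-root branch point, modulus 11/9.
Branch term (-5/6)*sqrt(1 - η/(-1/7)): its argument vanishes at η = -1/7, a square-root branch point, modulus 1/7.
The radius of convergence is the smallest modulus among the singular points: 1/7.


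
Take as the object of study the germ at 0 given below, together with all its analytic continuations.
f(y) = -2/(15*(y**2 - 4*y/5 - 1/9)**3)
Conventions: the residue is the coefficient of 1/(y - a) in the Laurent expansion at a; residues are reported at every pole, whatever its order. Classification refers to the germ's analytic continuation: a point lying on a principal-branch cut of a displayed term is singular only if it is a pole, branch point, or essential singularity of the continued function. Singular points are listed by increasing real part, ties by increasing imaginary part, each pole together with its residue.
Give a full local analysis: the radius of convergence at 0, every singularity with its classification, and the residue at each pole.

Radius of convergence at 0: -2/5 + (1/15)*sqrt(61).
At 2/5 - (1/15)*sqrt(61): a pole of order 3; residue (151875/1815848)*sqrt(61).
At 2/5 + (1/15)*sqrt(61): a pole of order 3; residue -(151875/1815848)*sqrt(61).

Denominator factor (y**2 - 4*y/5 - 1/9)^3: discriminant 244/225, real irrational roots 2/5 + (1/15)*sqrt(61) and 2/5 - (1/15)*sqrt(61); poles of order 3, moduli 2/5 + (1/15)*sqrt(61) and -2/5 + (1/15)*sqrt(61).
The radius of convergence is the smallest modulus among the singular points: -2/5 + (1/15)*sqrt(61).
The factor y**2 - 4*y/5 - 1/9 splits as (y - a)(y - a') with a = 2/5 - (1/15)*sqrt(61), a' = 2/5 + (1/15)*sqrt(61). At the order-3 pole a set g(y) = (y - a)^3*f(y) = [-2/15] / (y - a')^3.
Order-3 pole: residue = g''(a)/2; g''(2/5 - (1/15)*sqrt(61)) = (151875/907924)*sqrt(61), so the residue is (151875/1815848)*sqrt(61).
The factor y**2 - 4*y/5 - 1/9 splits as (y - a)(y - a') with a = 2/5 + (1/15)*sqrt(61), a' = 2/5 - (1/15)*sqrt(61). At the order-3 pole a set g(y) = (y - a)^3*f(y) = [-2/15] / (y - a')^3.
Order-3 pole: residue = g''(a)/2; g''(2/5 + (1/15)*sqrt(61)) = -(151875/907924)*sqrt(61), so the residue is -(151875/1815848)*sqrt(61).
List the singular points by increasing real part (a conjugate pair: the negative imaginary part first).


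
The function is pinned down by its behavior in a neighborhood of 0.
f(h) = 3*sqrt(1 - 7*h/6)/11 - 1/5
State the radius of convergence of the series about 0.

The radius of convergence is 6/7.

Branch term (3/11)*sqrt(1 - h/(6/7)): its argument vanishes at h = 6/7, a square-root branch point, modulus 6/7.
The radius of convergence is the smallest modulus among the singular points: 6/7.


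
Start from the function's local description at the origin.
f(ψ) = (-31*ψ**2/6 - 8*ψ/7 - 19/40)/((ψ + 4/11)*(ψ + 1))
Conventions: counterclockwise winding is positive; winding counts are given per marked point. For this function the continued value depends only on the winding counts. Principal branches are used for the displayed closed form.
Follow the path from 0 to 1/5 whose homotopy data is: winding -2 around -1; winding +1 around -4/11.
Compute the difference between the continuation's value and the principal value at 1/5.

The function is rational, hence single-valued: continuing it around any pole returns the same value, so the difference is 0.

Continued minus principal equals 0.


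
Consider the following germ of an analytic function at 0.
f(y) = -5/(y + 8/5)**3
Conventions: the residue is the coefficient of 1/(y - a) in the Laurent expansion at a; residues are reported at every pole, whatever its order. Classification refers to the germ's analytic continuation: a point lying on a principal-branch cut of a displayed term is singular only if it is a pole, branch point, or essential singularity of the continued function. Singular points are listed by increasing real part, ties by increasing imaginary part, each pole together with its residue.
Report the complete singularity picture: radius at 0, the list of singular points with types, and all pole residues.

Radius of convergence at 0: 8/5.
At -8/5: a pole of order 3; residue 0.

Denominator factor (y + 8/5)^3: pole of order 3 at -8/5, modulus 8/5.
The radius of convergence is the smallest modulus among the singular points: 8/5.
At the order-3 pole -8/5 set g(y) = (y - (-8/5))^3*f(y) = -5.
Order-3 pole: residue = g''(a)/2; g''(-8/5) = 0, so the residue is 0.


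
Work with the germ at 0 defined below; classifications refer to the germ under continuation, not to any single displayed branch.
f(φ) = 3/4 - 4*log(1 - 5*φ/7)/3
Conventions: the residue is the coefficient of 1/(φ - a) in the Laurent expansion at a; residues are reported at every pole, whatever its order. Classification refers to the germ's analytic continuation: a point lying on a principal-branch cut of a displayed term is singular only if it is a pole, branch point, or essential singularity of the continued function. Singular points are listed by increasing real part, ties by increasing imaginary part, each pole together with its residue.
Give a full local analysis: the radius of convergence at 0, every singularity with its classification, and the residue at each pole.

Radius of convergence at 0: 7/5.
At 7/5: a logarithmic branch point.

Branch term (-4/3)*log(1 - φ/(7/5)): its argument vanishes at φ = 7/5, a logarithmic branch point, modulus 7/5.
The radius of convergence is the smallest modulus among the singular points: 7/5.


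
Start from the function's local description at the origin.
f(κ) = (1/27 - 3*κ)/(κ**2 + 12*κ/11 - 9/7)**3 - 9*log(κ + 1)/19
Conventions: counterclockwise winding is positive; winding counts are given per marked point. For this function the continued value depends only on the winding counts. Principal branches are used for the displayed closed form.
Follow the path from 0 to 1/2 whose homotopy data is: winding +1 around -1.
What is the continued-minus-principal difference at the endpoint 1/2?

The rational part is single-valued and drops out of the difference; each branch term changes only by its own monodromy.
(-9/19)*log(1 - κ/(-1)): each positive loop around -1 adds 2*pi*i to the log, so winding +1 contributes (-9/19)*(1)*2*pi*i = -(18/19)*pi*i.
Summing the contributions at κ = 1/2 gives -(18/19)*pi*i.

Continued minus principal equals -(18/19)*pi*i.


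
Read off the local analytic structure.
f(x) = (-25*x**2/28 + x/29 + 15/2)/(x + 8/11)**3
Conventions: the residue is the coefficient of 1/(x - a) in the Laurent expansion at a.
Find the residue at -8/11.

The residue is -25/28.

At the order-3 pole -8/11 set g(x) = (x - (-8/11))^3*f(x) = -25*x**2/28 + x/29 + 15/2.
Order-3 pole: residue = g''(a)/2; g''(-8/11) = -25/14, so the residue is -25/28.


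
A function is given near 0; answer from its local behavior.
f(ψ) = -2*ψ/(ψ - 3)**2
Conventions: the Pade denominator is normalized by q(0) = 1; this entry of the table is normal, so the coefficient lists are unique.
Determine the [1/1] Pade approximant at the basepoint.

Taylor coefficients needed (expand at 0): a_0 = 0, a_1 = -2/9, a_2 = -4/27.
Write the denominator as Q(ψ) = 1 + q1*ψ. Requiring Q*f - P = O(ψ^3) with deg P <= 1 kills the coefficients of ψ^2..ψ^2 in Q*f:
  ψ^2: a_2 + q1*a_1 = 0, i.e. -4/27 + (-2/9)*q1 = 0.
Solving this linear system: q1 = -2/3.
The numerator is Q*f truncated at degree 1: P0 = a_0 = 0; P1 = a_1 + q1*a_0 = -2/9.

The Pade approximant has numerator coefficients [0, -2/9]; denominator coefficients [1, -2/3].


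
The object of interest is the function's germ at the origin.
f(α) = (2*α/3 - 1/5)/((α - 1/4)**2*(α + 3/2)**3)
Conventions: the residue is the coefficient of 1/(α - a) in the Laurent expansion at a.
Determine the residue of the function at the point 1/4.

The residue is 4864/36015.

At the order-2 pole 1/4 set g(α) = (α - (1/4))^2*f(α) = (2*α/3 - 1/5)/(α + 3/2)**3.
Order-2 pole: residue = g'(a); g'(1/4) = 4864/36015, so the residue is 4864/36015.


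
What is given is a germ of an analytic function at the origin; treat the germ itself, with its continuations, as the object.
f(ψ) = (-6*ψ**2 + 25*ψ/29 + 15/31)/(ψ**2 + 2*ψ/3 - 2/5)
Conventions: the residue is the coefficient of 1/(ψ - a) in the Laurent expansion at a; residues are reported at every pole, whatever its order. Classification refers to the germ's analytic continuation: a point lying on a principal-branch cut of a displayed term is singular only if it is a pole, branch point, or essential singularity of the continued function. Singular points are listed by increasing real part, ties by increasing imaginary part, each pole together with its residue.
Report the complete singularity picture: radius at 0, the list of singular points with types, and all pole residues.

Radius of convergence at 0: -1/3 + (1/15)*sqrt(115).
At -1/3 - (1/15)*sqrt(115): a pole of order 1; residue 141/58 + (23847/103385)*sqrt(115).
At -1/3 + (1/15)*sqrt(115): a pole of order 1; residue 141/58 - (23847/103385)*sqrt(115).

Denominator factor (ψ**2 + 2*ψ/3 - 2/5): discriminant 92/45, real irrational roots -1/3 + (1/15)*sqrt(115) and -1/3 - (1/15)*sqrt(115); poles of order 1, moduli -1/3 + (1/15)*sqrt(115) and 1/3 + (1/15)*sqrt(115).
The radius of convergence is the smallest modulus among the singular points: -1/3 + (1/15)*sqrt(115).
The factor ψ**2 + 2*ψ/3 - 2/5 splits as (ψ - a)(ψ - a') with a = -1/3 - (1/15)*sqrt(115), a' = -1/3 + (1/15)*sqrt(115). At the order-1 pole a set g(ψ) = (ψ - a)*f(ψ) = [-6*ψ**2 + 25*ψ/29 + 15/31] / (ψ - a').
Simple pole: residue = g(a) at a = -1/3 - (1/15)*sqrt(115), which is 141/58 + (23847/103385)*sqrt(115).
The factor ψ**2 + 2*ψ/3 - 2/5 splits as (ψ - a)(ψ - a') with a = -1/3 + (1/15)*sqrt(115), a' = -1/3 - (1/15)*sqrt(115). At the order-1 pole a set g(ψ) = (ψ - a)*f(ψ) = [-6*ψ**2 + 25*ψ/29 + 15/31] / (ψ - a').
Simple pole: residue = g(a) at a = -1/3 + (1/15)*sqrt(115), which is 141/58 - (23847/103385)*sqrt(115).
List the singular points by increasing real part (a conjugate pair: the negative imaginary part first).


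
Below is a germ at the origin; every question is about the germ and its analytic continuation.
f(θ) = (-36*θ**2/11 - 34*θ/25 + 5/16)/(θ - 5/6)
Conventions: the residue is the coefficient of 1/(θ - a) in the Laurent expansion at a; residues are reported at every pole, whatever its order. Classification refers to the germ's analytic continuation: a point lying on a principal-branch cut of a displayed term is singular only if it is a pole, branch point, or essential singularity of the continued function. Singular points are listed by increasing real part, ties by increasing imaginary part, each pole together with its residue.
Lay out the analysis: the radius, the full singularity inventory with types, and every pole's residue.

Radius of convergence at 0: 5/6.
At 5/6: a pole of order 1; residue -8167/2640.

Denominator factor (θ - 5/6): pole of order 1 at 5/6, modulus 5/6.
The radius of convergence is the smallest modulus among the singular points: 5/6.
At the order-1 pole 5/6 set g(θ) = (θ - (5/6))*f(θ) = -36*θ**2/11 - 34*θ/25 + 5/16.
Simple pole: residue = g(a) at a = 5/6, which is -8167/2640.


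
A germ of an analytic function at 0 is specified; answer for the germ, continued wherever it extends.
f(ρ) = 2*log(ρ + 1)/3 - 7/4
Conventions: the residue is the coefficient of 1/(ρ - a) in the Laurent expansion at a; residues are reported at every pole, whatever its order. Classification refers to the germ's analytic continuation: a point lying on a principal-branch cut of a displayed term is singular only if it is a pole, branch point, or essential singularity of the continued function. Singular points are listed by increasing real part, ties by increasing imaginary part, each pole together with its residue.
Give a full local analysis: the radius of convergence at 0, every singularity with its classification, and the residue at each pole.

Radius of convergence at 0: 1.
At -1: a logarithmic branch point.

Branch term (2/3)*log(1 - ρ/(-1)): its argument vanishes at ρ = -1, a logarithmic branch point, modulus 1.
The radius of convergence is the smallest modulus among the singular points: 1.


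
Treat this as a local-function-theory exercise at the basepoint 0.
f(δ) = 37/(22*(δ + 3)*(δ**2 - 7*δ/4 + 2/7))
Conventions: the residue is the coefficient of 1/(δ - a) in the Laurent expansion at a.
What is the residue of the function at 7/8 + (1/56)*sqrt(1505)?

The residue is -7/121 + (217/26015)*sqrt(1505).

The factor δ**2 - 7*δ/4 + 2/7 splits as (δ - a)(δ - a') with a = 7/8 + (1/56)*sqrt(1505), a' = 7/8 - (1/56)*sqrt(1505). At the order-1 pole a set g(δ) = (δ - a)*f(δ) = [37/(22*(δ + 3))] / (δ - a').
Simple pole: residue = g(a) at a = 7/8 + (1/56)*sqrt(1505), which is -7/121 + (217/26015)*sqrt(1505).


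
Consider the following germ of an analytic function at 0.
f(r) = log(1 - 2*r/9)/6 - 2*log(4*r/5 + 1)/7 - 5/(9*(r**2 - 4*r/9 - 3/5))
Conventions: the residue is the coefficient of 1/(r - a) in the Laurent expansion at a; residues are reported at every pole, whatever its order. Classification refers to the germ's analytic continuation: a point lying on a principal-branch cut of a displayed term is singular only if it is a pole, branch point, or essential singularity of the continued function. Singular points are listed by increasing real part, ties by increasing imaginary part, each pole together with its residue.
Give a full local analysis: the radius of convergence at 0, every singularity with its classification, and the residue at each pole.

Radius of convergence at 0: -2/9 + (1/45)*sqrt(1315).
At -5/4: a logarithmic branch point.
At 2/9 - (1/45)*sqrt(1315): a pole of order 1; residue (5/526)*sqrt(1315).
At 2/9 + (1/45)*sqrt(1315): a pole of order 1; residue -(5/526)*sqrt(1315).
At 9/2: a logarithmic branch point.

Denominator factor (r**2 - 4*r/9 - 3/5): discriminant 1052/405, real irrational roots 2/9 + (1/45)*sqrt(1315) and 2/9 - (1/45)*sqrt(1315); poles of order 1, moduli 2/9 + (1/45)*sqrt(1315) and -2/9 + (1/45)*sqrt(1315).
Branch term (-2/7)*log(1 - r/(-5/4)): its argument vanishes at r = -5/4, a logarithmic branch point, modulus 5/4.
Branch term (1/6)*log(1 - r/(9/2)): its argument vanishes at r = 9/2, a logarithmic branch point, modulus 9/2.
The radius of convergence is the smallest modulus among the singular points: -2/9 + (1/45)*sqrt(1315).
The branch terms are analytic at 2/9 - (1/45)*sqrt(1315) and contribute nothing to the residue; only the rational part matters.
The factor r**2 - 4*r/9 - 3/5 splits as (r - a)(r - a') with a = 2/9 - (1/45)*sqrt(1315), a' = 2/9 + (1/45)*sqrt(1315). At the order-1 pole a set g(r) = (r - a)*(rational part) = [-5/9] / (r - a').
Simple pole: residue = g(a) at a = 2/9 - (1/45)*sqrt(1315), which is (5/526)*sqrt(1315).
The branch terms are analytic at 2/9 + (1/45)*sqrt(1315) and contribute nothing to the residue; only the rational part matters.
The factor r**2 - 4*r/9 - 3/5 splits as (r - a)(r - a') with a = 2/9 + (1/45)*sqrt(1315), a' = 2/9 - (1/45)*sqrt(1315). At the order-1 pole a set g(r) = (r - a)*(rational part) = [-5/9] / (r - a').
Simple pole: residue = g(a) at a = 2/9 + (1/45)*sqrt(1315), which is -(5/526)*sqrt(1315).
List the singular points by increasing real part (a conjugate pair: the negative imaginary part first).


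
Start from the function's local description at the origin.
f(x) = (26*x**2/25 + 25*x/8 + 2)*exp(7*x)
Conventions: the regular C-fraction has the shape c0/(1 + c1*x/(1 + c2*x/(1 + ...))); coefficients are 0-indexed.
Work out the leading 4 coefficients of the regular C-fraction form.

The regular C-fraction coefficients are [2, -137/16, 239097/54800, -3413771672/2456721675].

Taylor coefficients (expand at 0): a_0 = 2, a_1 = 137/8, a_2 = 14383/200, a_3 = 237811/1200.
c0 = a_0 = 2. Peel one level at a time: if S = 1 + c*x/S' with S'(0) = 1, then c is the x-coefficient of S and S' = c*x/(S - 1).
S_1 = c0/f = 1 + (-137/16)*x + (239097/6400)*x^2 + ...; c1 = -137/16.
S_2 = c1*x/(S_1 - 1) = 1 + (239097/54800)*x + (426721459/70383750)*x^2 + ...; c2 = 239097/54800.
S_3 = c2*x/(S_2 - 1) = 1 + (-3413771672/2456721675)*x + ...; c3 = -3413771672/2456721675.


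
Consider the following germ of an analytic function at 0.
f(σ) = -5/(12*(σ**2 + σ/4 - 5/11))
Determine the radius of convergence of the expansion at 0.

Denominator factor (σ**2 + σ/4 - 5/11): discriminant 331/176, real irrational roots -1/8 + (1/88)*sqrt(3641) and -1/8 - (1/88)*sqrt(3641); poles of order 1, moduli -1/8 + (1/88)*sqrt(3641) and 1/8 + (1/88)*sqrt(3641).
The radius of convergence is the smallest modulus among the singular points: -1/8 + (1/88)*sqrt(3641).

The radius of convergence is -1/8 + (1/88)*sqrt(3641).


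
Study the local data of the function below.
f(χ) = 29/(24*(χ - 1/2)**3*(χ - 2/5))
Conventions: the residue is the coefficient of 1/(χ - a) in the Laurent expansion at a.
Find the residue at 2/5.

The residue is -3625/3.

At the order-1 pole 2/5 set g(χ) = (χ - (2/5))*f(χ) = 29/(24*(χ - 1/2)**3).
Simple pole: residue = g(a) at a = 2/5, which is -3625/3.


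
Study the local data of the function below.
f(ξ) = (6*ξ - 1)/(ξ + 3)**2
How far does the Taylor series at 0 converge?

The radius of convergence is 3.

Denominator factor (ξ + 3)^2: pole of order 2 at -3, modulus 3.
The radius of convergence is the smallest modulus among the singular points: 3.


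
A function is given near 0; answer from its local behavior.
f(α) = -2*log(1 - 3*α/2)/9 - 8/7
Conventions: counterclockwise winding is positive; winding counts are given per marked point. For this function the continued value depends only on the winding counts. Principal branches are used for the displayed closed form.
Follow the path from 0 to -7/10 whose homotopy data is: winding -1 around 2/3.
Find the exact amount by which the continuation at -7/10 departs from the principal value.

The rational part is single-valued and drops out of the difference; each branch term changes only by its own monodromy.
(-2/9)*log(1 - α/(2/3)): each positive loop around 2/3 adds 2*pi*i to the log, so winding -1 contributes (-2/9)*(-1)*2*pi*i = (4/9)*pi*i.
Summing the contributions at α = -7/10 gives (4/9)*pi*i.

Continued minus principal equals (4/9)*pi*i.


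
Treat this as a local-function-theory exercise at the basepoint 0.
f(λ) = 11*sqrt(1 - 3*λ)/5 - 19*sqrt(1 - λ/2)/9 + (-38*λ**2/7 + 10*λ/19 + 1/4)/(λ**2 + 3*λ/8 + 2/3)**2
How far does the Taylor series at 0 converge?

The radius of convergence is 1/3.

Denominator factor (λ**2 + 3*λ/8 + 2/3)^2: discriminant -485/192, complex-conjugate roots (-3/16) + ((1/48)*sqrt(1455))*i and (-3/16) - ((1/48)*sqrt(1455))*i; poles of order 2, moduli (1/3)*sqrt(6) and (1/3)*sqrt(6).
Branch term (-19/9)*sqrt(1 - λ/(2)): its argument vanishes at λ = 2, a square-root branch point, modulus 2.
Branch term (11/5)*sqrt(1 - λ/(1/3)): its argument vanishes at λ = 1/3, a square-root branch point, modulus 1/3.
The radius of convergence is the smallest modulus among the singular points: 1/3.


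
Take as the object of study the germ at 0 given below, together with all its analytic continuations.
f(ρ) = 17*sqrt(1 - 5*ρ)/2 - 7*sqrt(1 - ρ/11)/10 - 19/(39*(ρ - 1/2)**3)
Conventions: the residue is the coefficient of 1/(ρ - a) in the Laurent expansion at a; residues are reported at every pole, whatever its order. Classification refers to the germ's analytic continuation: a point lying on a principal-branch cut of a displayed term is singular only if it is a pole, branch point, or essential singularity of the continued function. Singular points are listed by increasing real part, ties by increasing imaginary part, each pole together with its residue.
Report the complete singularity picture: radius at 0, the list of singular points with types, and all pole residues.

Denominator factor (ρ - 1/2)^3: pole of order 3 at 1/2, modulus 1/2.
Branch term (-7/10)*sqrt(1 - ρ/(11)): its argument vanishes at ρ = 11, a square-root branch point, modulus 11.
Branch term (17/2)*sqrt(1 - ρ/(1/5)): its argument vanishes at ρ = 1/5, a square-root branch point, modulus 1/5.
The radius of convergence is the smallest modulus among the singular points: 1/5.
The branch terms are analytic at 1/2 and contribute nothing to the residue; only the rational part matters.
At the order-3 pole 1/2 set g(ρ) = (ρ - (1/2))^3*(rational part) = -19/39.
Order-3 pole: residue = g''(a)/2; g''(1/2) = 0, so the residue is 0.
List the singular points by increasing real part (a conjugate pair: the negative imaginary part first).

Radius of convergence at 0: 1/5.
At 1/5: an algebraic (square-root) branch point.
At 1/2: a pole of order 3; residue 0.
At 11: an algebraic (square-root) branch point.


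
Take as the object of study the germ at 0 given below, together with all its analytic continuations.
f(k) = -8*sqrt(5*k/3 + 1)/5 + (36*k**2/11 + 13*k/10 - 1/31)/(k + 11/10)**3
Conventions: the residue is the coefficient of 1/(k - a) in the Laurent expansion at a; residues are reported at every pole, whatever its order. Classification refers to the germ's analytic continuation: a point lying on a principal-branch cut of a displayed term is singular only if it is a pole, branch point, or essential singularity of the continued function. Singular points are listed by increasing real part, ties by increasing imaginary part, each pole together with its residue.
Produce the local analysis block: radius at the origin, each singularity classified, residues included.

Denominator factor (k + 11/10)^3: pole of order 3 at -11/10, modulus 11/10.
Branch term (-8/5)*sqrt(1 - k/(-3/5)): its argument vanishes at k = -3/5, a square-root branch point, modulus 3/5.
The radius of convergence is the smallest modulus among the singular points: 3/5.
The branch term is analytic at -11/10 and contributes nothing to the residue; only the rational part matters.
At the order-3 pole -11/10 set g(k) = (k - (-11/10))^3*(rational part) = 36*k**2/11 + 13*k/10 - 1/31.
Order-3 pole: residue = g''(a)/2; g''(-11/10) = 72/11, so the residue is 36/11.
List the singular points by increasing real part (a conjugate pair: the negative imaginary part first).

Radius of convergence at 0: 3/5.
At -11/10: a pole of order 3; residue 36/11.
At -3/5: an algebraic (square-root) branch point.


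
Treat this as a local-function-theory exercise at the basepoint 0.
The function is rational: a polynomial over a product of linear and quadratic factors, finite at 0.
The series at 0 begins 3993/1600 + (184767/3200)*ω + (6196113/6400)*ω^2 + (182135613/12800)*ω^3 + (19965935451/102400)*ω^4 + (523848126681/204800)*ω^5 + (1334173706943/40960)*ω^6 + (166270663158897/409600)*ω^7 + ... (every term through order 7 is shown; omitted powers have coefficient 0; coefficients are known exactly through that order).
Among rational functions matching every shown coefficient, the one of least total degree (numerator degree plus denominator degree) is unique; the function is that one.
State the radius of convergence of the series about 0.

The radius of convergence is 4 - (2/11)*sqrt(462).

No rational of total degree below 6 reproduces all 8 coefficients; solving the [2/4] Pade equations on them gives f(ω) = (39*ω**2/11 + 3*ω/2 + 33/25)/(ω**2 - 8*ω + 8/11)**2, whose expansion matches every shown term.
Denominator factor (ω**2 - 8*ω + 8/11)^2: discriminant 672/11, real irrational roots 4 + (2/11)*sqrt(462) and 4 - (2/11)*sqrt(462); poles of order 2, moduli 4 + (2/11)*sqrt(462) and 4 - (2/11)*sqrt(462).
The radius of convergence is the smallest modulus among the singular points: 4 - (2/11)*sqrt(462).


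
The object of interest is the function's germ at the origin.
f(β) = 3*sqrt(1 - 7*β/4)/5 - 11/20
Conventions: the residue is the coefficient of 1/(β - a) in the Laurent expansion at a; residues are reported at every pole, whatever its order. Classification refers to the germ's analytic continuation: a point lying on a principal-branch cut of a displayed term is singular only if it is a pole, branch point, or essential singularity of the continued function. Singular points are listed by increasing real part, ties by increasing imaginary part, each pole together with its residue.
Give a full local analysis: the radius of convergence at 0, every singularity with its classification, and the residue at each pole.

Radius of convergence at 0: 4/7.
At 4/7: an algebraic (square-root) branch point.

Branch term (3/5)*sqrt(1 - β/(4/7)): its argument vanishes at β = 4/7, a square-root branch point, modulus 4/7.
The radius of convergence is the smallest modulus among the singular points: 4/7.


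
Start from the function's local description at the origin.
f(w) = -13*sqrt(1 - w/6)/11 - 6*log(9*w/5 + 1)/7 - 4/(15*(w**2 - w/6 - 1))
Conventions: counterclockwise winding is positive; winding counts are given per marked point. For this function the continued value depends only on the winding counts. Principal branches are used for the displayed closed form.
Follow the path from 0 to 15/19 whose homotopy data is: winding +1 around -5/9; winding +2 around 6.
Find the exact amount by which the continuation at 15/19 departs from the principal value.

Continued minus principal equals -(12/7)*pi*i.

The rational part is single-valued and drops out of the difference; each branch term changes only by its own monodromy.
(-13/11)*sqrt(1 - w/(6)): winding +2 is even, the square root returns to the same sheet, contribution 0.
(-6/7)*log(1 - w/(-5/9)): each positive loop around -5/9 adds 2*pi*i to the log, so winding +1 contributes (-6/7)*(1)*2*pi*i = -(12/7)*pi*i.
Summing the contributions at w = 15/19 gives -(12/7)*pi*i.


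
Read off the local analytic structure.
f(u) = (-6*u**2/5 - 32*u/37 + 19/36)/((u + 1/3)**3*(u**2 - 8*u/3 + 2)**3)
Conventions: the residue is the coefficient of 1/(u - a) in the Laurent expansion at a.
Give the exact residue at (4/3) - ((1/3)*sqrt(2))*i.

The factor u**2 - 8*u/3 + 2 splits as (u - a)(u - a') with a = (4/3) - ((1/3)*sqrt(2))*i, a' = (4/3) + ((1/3)*sqrt(2))*i. At the order-3 pole a set g(u) = (u - a)^3*f(u) = [(-6*u**2/5 - 32*u/37 + 19/36)/(u + 1/3)**3] / (u - a')^3.
Order-3 pole: residue = g''(a)/2; g''((4/3) - ((1/3)*sqrt(2))*i) = (-531967/4855140) - ((418104871/62145792)*sqrt(2))*i, so the residue is (-531967/9710280) - ((418104871/124291584)*sqrt(2))*i.

The residue is (-531967/9710280) - ((418104871/124291584)*sqrt(2))*i.


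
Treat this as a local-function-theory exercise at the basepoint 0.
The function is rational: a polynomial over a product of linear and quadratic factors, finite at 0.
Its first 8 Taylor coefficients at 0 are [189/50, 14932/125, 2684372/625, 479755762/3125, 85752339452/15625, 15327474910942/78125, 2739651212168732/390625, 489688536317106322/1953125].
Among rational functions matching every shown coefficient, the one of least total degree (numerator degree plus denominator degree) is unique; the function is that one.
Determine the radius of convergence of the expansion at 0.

No rational of total degree below 5 reproduces all 8 coefficients; solving the [2/3] Pade equations on them gives f(μ) = (17*μ**2/8 - 17*μ/9 + 21/40)/((μ + 5/4)*(μ**2 - 4*μ + 1/9)), whose expansion matches every shown term.
Denominator factor (μ + 5/4): pole of order 1 at -5/4, modulus 5/4.
Denominator factor (μ**2 - 4*μ + 1/9): discriminant 140/9, real irrational roots 2 + (1/3)*sqrt(35) and 2 - (1/3)*sqrt(35); poles of order 1, moduli 2 + (1/3)*sqrt(35) and 2 - (1/3)*sqrt(35).
The radius of convergence is the smallest modulus among the singular points: 2 - (1/3)*sqrt(35).

The radius of convergence is 2 - (1/3)*sqrt(35).


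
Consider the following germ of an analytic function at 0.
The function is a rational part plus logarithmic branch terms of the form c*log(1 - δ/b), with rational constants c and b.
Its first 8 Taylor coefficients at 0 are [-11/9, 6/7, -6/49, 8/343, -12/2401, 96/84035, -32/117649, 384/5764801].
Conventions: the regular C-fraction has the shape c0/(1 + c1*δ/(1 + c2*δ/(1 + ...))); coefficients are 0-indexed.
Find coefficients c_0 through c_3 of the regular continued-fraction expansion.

Taylor coefficients (read off): a_0 = -11/9, a_1 = 6/7, a_2 = -6/49, a_3 = 8/343.
c0 = a_0 = -11/9. Peel one level at a time: if S = 1 + c*δ/S' with S'(0) = 1, then c is the δ-coefficient of S and S' = c*δ/(S - 1).
S_1 = c0/f = 1 + (54/77)*δ + (2322/5929)*δ^2 + ...; c1 = 54/77.
S_2 = c1*δ/(S_1 - 1) = 1 + (-43/77)*δ + (-1/147)*δ^2 + ...; c2 = -43/77.
S_3 = c2*δ/(S_2 - 1) = 1 + (-11/903)*δ + ...; c3 = -11/903.

The regular C-fraction coefficients are [-11/9, 54/77, -43/77, -11/903].


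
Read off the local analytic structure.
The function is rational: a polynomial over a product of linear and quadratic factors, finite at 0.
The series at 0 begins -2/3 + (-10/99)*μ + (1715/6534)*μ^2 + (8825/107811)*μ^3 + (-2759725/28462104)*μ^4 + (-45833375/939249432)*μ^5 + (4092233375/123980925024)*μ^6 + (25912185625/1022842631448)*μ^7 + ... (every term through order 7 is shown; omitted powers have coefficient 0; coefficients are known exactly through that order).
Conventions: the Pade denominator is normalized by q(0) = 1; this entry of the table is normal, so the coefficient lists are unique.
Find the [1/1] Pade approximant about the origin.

The Pade approximant has numerator coefficients [-2/3, -11/6]; denominator coefficients [1, 343/132].

Taylor coefficients needed (read off): a_0 = -2/3, a_1 = -10/99, a_2 = 1715/6534.
Write the denominator as Q(μ) = 1 + q1*μ. Requiring Q*f - P = O(μ^3) with deg P <= 1 kills the coefficients of μ^2..μ^2 in Q*f:
  μ^2: a_2 + q1*a_1 = 0, i.e. 1715/6534 + (-10/99)*q1 = 0.
Solving this linear system: q1 = 343/132.
The numerator is Q*f truncated at degree 1: P0 = a_0 = -2/3; P1 = a_1 + q1*a_0 = -11/6.


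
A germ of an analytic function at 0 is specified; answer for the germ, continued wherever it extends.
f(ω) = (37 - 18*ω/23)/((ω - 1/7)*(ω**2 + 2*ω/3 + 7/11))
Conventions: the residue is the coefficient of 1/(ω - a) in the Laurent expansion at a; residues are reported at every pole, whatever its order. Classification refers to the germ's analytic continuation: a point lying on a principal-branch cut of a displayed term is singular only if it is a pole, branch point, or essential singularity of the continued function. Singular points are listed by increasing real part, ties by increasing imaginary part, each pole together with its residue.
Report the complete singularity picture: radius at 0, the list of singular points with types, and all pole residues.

Denominator factor (ω**2 + 2*ω/3 + 7/11): discriminant -208/99, complex-conjugate roots (-1/3) + ((2/33)*sqrt(143))*i and (-1/3) - ((2/33)*sqrt(143))*i; poles of order 1, moduli (1/11)*sqrt(77) and (1/11)*sqrt(77).
Denominator factor (ω - 1/7): pole of order 1 at 1/7, modulus 1/7.
The radius of convergence is the smallest modulus among the singular points: 1/7.
The factor ω**2 + 2*ω/3 + 7/11 splits as (ω - a)(ω - a') with a = (-1/3) - ((2/33)*sqrt(143))*i, a' = (-1/3) + ((2/33)*sqrt(143))*i. At the order-1 pole a set g(ω) = (ω - a)*f(ω) = [(37 - 18*ω/23)/(ω - 1/7)] / (ω - a').
Simple pole: residue = g(a) at a = (-1/3) - ((2/33)*sqrt(143))*i, which is (-1371909/55936) - ((1012767/727168)*sqrt(143))*i.
The factor ω**2 + 2*ω/3 + 7/11 splits as (ω - a)(ω - a') with a = (-1/3) + ((2/33)*sqrt(143))*i, a' = (-1/3) - ((2/33)*sqrt(143))*i. At the order-1 pole a set g(ω) = (ω - a)*f(ω) = [(37 - 18*ω/23)/(ω - 1/7)] / (ω - a').
Simple pole: residue = g(a) at a = (-1/3) + ((2/33)*sqrt(143))*i, which is (-1371909/55936) + ((1012767/727168)*sqrt(143))*i.
At the order-1 pole 1/7 set g(ω) = (ω - (1/7))*f(ω) = (37 - 18*ω/23)/(ω**2 + 2*ω/3 + 7/11).
Simple pole: residue = g(a) at a = 1/7, which is 1371909/27968.
List the singular points by increasing real part (a conjugate pair: the negative imaginary part first).

Radius of convergence at 0: 1/7.
At (-1/3) - ((2/33)*sqrt(143))*i: a pole of order 1; residue (-1371909/55936) - ((1012767/727168)*sqrt(143))*i.
At (-1/3) + ((2/33)*sqrt(143))*i: a pole of order 1; residue (-1371909/55936) + ((1012767/727168)*sqrt(143))*i.
At 1/7: a pole of order 1; residue 1371909/27968.


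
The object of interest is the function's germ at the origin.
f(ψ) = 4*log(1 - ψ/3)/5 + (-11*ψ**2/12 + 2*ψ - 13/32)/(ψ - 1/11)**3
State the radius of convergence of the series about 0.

Denominator factor (ψ - 1/11)^3: pole of order 3 at 1/11, modulus 1/11.
Branch term (4/5)*log(1 - ψ/(3)): its argument vanishes at ψ = 3, a logarithmic branch point, modulus 3.
The radius of convergence is the smallest modulus among the singular points: 1/11.

The radius of convergence is 1/11.


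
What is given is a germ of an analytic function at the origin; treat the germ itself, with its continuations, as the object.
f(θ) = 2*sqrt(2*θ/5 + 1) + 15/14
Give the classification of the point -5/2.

The point is an algebraic (square-root) branch point.

The term (2)*sqrt(1 - θ/(-5/2)) has argument 1 - -5/2/(-5/2) = 0 at -5/2: a square-root (algebraic, two-sheeted) branch point; the remaining terms are analytic or single-valued there.


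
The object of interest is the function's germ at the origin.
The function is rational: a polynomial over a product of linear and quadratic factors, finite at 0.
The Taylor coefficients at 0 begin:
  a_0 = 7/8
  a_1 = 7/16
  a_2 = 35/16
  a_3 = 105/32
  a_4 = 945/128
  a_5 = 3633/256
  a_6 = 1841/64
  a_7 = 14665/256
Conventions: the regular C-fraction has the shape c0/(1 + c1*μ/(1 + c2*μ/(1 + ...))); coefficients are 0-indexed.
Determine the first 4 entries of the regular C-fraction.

Taylor coefficients (read off): a_0 = 7/8, a_1 = 7/16, a_2 = 35/16, a_3 = 105/32.
c0 = a_0 = 7/8. Peel one level at a time: if S = 1 + c*μ/S' with S'(0) = 1, then c is the μ-coefficient of S and S' = c*μ/(S - 1).
S_1 = c0/f = 1 + (-1/2)*μ + (-9/4)*μ^2 + ...; c1 = -1/2.
S_2 = c1*μ/(S_1 - 1) = 1 + (-9/2)*μ + (35/2)*μ^2 + ...; c2 = -9/2.
S_3 = c2*μ/(S_2 - 1) = 1 + (35/9)*μ + ...; c3 = 35/9.

The regular C-fraction coefficients are [7/8, -1/2, -9/2, 35/9].


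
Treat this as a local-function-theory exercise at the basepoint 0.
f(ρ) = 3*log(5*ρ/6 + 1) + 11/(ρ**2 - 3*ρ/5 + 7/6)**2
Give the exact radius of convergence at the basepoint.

Denominator factor (ρ**2 - 3*ρ/5 + 7/6)^2: discriminant -323/75, complex-conjugate roots (3/10) + ((1/30)*sqrt(969))*i and (3/10) - ((1/30)*sqrt(969))*i; poles of order 2, moduli (1/6)*sqrt(42) and (1/6)*sqrt(42).
Branch term (3)*log(1 - ρ/(-6/5)): its argument vanishes at ρ = -6/5, a logarithmic branch point, modulus 6/5.
The radius of convergence is the smallest modulus among the singular points: (1/6)*sqrt(42).

The radius of convergence is (1/6)*sqrt(42).


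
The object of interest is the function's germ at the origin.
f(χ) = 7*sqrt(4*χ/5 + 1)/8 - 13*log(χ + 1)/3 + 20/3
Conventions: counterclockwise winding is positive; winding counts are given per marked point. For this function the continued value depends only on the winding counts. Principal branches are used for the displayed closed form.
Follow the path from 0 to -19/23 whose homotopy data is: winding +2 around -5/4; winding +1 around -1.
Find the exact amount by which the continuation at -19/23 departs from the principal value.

The rational part is single-valued and drops out of the difference; each branch term changes only by its own monodromy.
(-13/3)*log(1 - χ/(-1)): each positive loop around -1 adds 2*pi*i to the log, so winding +1 contributes (-13/3)*(1)*2*pi*i = -(26/3)*pi*i.
(7/8)*sqrt(1 - χ/(-5/4)): winding +2 is even, the square root returns to the same sheet, contribution 0.
Summing the contributions at χ = -19/23 gives -(26/3)*pi*i.

Continued minus principal equals -(26/3)*pi*i.
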